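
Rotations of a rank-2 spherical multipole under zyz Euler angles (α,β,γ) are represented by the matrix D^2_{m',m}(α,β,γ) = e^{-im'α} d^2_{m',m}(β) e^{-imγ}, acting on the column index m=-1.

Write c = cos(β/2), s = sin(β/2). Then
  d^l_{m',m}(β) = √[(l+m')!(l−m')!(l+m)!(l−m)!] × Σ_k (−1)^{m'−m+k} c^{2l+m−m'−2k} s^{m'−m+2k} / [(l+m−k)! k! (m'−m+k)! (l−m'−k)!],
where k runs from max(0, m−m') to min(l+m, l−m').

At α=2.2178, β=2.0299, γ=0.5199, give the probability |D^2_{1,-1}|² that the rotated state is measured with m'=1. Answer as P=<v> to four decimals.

Split into d^2_{1,-1}(β=2.0299) × two z-phases.
c=cos(2.0299/2)=0.527662, s=sin(2.0299/2)=0.849454; N=√[6·1·1·6]=6.000000
k∈{0,1} keeps every argument non-negative
  k=0: (−1)^2·6.0000/(2)·0.5277^2·0.8495^2 = +0.602717
  k=1: (−1)^3·6.0000/(6)·0.5277^0·0.8495^4 = -0.520667
d^2_{1,-1}(2.0299) = +0.602717 -0.520667 = +0.082050
|D^2_{1,-1}|² = |d^2_{1,-1}(β)|² = (+0.082050)² = 0.006732 (the z-rotation phases have unit modulus)

P=0.0067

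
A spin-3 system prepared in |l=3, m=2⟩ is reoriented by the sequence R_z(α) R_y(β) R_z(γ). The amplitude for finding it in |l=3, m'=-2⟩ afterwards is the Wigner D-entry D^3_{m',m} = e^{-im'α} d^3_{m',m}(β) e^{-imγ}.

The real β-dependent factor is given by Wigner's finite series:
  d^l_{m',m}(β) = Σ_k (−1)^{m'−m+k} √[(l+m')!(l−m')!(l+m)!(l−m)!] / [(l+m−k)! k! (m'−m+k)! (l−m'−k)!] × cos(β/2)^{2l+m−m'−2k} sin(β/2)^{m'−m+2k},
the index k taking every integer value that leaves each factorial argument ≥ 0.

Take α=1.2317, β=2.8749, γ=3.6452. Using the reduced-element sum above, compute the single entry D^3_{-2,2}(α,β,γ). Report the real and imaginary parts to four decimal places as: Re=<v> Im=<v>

D^3_{-2,2}(1.2317,2.8749,3.6452) = e^{-i·-2·1.2317}·d^3_{-2,2}(2.8749)·e^{-i·2·3.6452}. Compute d first:
c=cos(2.8749/2)=0.132952, s=sin(2.8749/2)=0.991123; N=√[1·120·120·1]=120.000000
Admissible k: 4..5 (factorial args all ≥0)
  k=4: (−1)^0·120.0000/(24)·0.1330^2·0.9911^4 = +0.085284
  k=5: (−1)^1·120.0000/(120)·0.1330^0·0.9911^6 = -0.947904
d^3_{-2,2}(2.8749) = +0.085284 -0.947904 = -0.862620
Attach z-rotation phases: D = e^{-i(-2)(1.2317)}·(-0.862620)·e^{-i(2)(3.6452)} = -0.098649-0.856960i

Re=-0.0986 Im=-0.8570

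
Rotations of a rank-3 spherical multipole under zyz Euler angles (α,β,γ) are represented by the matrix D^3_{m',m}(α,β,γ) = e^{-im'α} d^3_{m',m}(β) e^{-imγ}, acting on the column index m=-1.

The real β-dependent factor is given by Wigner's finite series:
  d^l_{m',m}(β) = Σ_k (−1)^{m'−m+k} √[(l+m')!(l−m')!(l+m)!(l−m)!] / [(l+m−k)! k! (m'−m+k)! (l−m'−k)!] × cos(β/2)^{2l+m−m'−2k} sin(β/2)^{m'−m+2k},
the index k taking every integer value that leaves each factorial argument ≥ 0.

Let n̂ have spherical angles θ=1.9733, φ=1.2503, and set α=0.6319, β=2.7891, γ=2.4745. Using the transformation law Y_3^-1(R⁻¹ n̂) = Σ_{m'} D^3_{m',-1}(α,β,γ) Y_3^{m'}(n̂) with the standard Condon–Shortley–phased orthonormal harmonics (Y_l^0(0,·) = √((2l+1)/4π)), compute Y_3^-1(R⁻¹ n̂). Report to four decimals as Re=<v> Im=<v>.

Need the full column D^3_{m',-1} for m'=−3..3 at α=0.6319, β=2.7891, γ=2.4745.
cos(β/2)=0.175335, sin(β/2)=0.984509
d^3_{-3,-1}: single k=2 term ⇒ +0.003548;  D = -0.001190-0.003342i
d^3_{-2,-1}: k∈[1..2] ⇒ +0.000516 -0.032531 = -0.032015;  D = +0.026483+0.017990i
d^3_{-1,-1}: k∈[0..2] ⇒ +0.000029 -0.007328 +0.173288 = +0.165989;  D = -0.165886+0.005840i
d^3_{0,-1}: k∈[0..2] ⇒ -0.000565 +0.053454 -0.561769 = -0.508881;  D = +0.399789-0.314847i
d^3_{1,-1}: k∈[0..2] ⇒ +0.005496 -0.231051 +0.910579 = +0.685025;  D = -0.183908+0.659876i
d^3_{2,-1}: k∈[0..1] ⇒ -0.032531 +0.512823 = +0.480292;  D = +0.169238+0.449487i
d^3_{3,-1}: single k=0 term ⇒ +0.111857;  D = +0.093638+0.061188i
Y_3^{m'}(θ=1.9733,φ=1.2503) and Σ D·Y over m':
  (-0.0012-0.0033i)·(-0.2665+0.1860i)  (+0.0265+0.0180i)·(+0.2716+0.2027i)  (-0.1659+0.0058i)·(-0.0218+0.0657i)  (+0.3998-0.3148i)·(+0.3264+0.0000i)  (-0.1839+0.6599i)·(+0.0218+0.0657i)  (+0.1692+0.4495i)·(+0.2716-0.2027i)  (+0.0936+0.0612i)·(+0.2665+0.1860i)
Y_3^-1(R⁻¹ n̂) = +0.241489+0.020963i

Re=0.2415 Im=0.0210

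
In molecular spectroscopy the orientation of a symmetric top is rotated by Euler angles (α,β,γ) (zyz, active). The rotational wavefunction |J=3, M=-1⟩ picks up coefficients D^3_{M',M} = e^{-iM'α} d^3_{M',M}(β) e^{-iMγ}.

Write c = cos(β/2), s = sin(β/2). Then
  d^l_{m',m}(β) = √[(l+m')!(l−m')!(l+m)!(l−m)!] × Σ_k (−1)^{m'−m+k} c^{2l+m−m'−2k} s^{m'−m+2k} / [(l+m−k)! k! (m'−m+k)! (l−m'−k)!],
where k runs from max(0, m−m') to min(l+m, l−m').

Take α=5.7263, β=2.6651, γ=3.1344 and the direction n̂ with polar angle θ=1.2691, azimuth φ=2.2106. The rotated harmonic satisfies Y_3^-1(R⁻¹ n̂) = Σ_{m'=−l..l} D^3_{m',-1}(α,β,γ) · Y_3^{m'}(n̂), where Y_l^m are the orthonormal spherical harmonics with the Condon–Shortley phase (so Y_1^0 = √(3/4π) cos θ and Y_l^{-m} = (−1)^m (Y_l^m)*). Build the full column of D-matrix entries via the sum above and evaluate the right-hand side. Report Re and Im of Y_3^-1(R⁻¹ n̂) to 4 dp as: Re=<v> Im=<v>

Need the full column D^3_{m',-1} for m'=−3..3 at α=5.7263, β=2.6651, γ=3.1344.
cos(β/2)=0.235999, sin(β/2)=0.971753
d^3_{-3,-1}: single k=2 term ⇒ +0.011345;  D = +0.001212+0.011280i
d^3_{-2,-1}: k∈[1..2] ⇒ +0.002250 -0.076283 = -0.074033;  D = +0.032191-0.066669i
d^3_{-1,-1}: k∈[0..2] ⇒ +0.000173 -0.023434 +0.297986 = +0.274725;  D = -0.232165+0.146878i
d^3_{0,-1}: k∈[0..2] ⇒ -0.002464 +0.125346 -0.708404 = -0.585522;  D = +0.585507-0.004211i
d^3_{1,-1}: k∈[0..2] ⇒ +0.017575 -0.397314 +0.842047 = +0.462308;  D = -0.394203-0.241521i
d^3_{2,-1}: k∈[0..1] ⇒ -0.076283 +0.646681 = +0.570398;  D = -0.255381-0.510034i
d^3_{3,-1}: single k=0 term ⇒ +0.192349;  D = +0.017799-0.191524i
Y_3^{m'}(θ=1.2691,φ=2.2106) and Σ D·Y over m':
  (+0.0012+0.0113i)·(+0.3414-0.1241i)  (+0.0322-0.0667i)·(-0.0795+0.2652i)  (-0.2322+0.1469i)·(+0.1029+0.1383i)  (+0.5855-0.0042i)·(-0.2837+0.0000i)  (-0.3942-0.2415i)·(-0.1029+0.1383i)  (-0.2554-0.5100i)·(-0.0795-0.2652i)  (+0.0178-0.1915i)·(-0.3414-0.1241i)
Y_3^-1(R⁻¹ n̂) = -0.264219+0.143531i

Re=-0.2642 Im=0.1435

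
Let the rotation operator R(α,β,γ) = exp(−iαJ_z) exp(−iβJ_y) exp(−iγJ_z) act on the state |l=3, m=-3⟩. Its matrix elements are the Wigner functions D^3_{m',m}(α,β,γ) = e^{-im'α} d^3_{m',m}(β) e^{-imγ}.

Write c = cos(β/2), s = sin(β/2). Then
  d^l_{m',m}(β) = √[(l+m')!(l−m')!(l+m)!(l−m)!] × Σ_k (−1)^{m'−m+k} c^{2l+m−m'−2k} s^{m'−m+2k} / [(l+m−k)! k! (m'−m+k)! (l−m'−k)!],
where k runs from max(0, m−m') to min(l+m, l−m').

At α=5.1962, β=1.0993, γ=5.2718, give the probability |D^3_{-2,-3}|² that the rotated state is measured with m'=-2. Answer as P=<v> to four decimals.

P=0.3328

D^3_{-2,-3}(5.1962,1.0993,5.2718) = e^{-i·-2·5.1962}·d^3_{-2,-3}(1.0993)·e^{-i·-3·5.2718}. Compute d first:
With c≡cos(β/2)=0.852707 and s≡sin(β/2)=0.522389, N=[1·120·1·720]^{1/2}=293.938769
Admissible k: 0..0 (factorial args all ≥0)
  k=0: (−1)^1·293.9388/(120)·0.8527^5·0.5224^1 = -0.576859
d^3_{-2,-3}(1.0993) = -0.576859
|D^3_{-2,-3}|² = |d^3_{-2,-3}(β)|² = (-0.576859)² = 0.332766 (the z-rotation phases have unit modulus)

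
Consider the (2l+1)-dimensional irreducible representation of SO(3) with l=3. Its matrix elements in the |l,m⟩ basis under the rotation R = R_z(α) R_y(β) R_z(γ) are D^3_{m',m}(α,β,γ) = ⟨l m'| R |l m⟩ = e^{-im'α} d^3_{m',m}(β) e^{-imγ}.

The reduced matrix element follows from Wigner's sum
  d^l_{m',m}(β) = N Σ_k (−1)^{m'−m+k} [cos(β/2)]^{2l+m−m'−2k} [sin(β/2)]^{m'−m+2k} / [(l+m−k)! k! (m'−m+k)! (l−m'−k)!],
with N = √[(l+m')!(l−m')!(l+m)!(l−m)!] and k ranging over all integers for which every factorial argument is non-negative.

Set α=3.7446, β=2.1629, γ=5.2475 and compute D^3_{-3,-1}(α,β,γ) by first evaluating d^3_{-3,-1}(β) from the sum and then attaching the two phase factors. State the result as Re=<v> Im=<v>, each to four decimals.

Re=-0.1054 Im=-0.1029

Split into d^3_{-3,-1}(β=2.1629) × two z-phases.
c=cos(2.1629/2)=0.470049, s=sin(2.1629/2)=0.882640; N=√[1·720·2·24]=185.903201
Admissible k: 2..2 (factorial args all ≥0)
  k=2: (−1)^0·185.9032/(48)·0.4700^4·0.8826^2 = +0.147294
d^3_{-3,-1}(2.1629) = +0.147294
Attach z-rotation phases: D = e^{-i(-3)(3.7446)}·(+0.147294)·e^{-i(-1)(5.2475)} = -0.105401-0.102889i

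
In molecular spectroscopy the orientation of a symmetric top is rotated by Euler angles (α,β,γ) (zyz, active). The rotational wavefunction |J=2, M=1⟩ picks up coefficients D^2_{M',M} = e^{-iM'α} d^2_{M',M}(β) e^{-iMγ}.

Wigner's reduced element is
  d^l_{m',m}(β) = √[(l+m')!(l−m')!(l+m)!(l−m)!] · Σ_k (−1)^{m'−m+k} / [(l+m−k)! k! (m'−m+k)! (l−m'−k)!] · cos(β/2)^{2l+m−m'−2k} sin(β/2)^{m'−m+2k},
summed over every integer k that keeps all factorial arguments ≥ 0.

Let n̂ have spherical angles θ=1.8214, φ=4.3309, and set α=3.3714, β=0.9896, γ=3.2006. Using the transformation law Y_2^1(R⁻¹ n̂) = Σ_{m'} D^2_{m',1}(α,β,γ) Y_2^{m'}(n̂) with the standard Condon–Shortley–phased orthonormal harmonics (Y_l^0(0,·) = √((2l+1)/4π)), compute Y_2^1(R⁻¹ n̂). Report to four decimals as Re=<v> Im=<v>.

Need the full column D^2_{m',1} for m'=−2..2 at α=3.3714, β=0.9896, γ=3.2006.
cos(β/2)=0.880064, sin(β/2)=0.474856
d^2_{-2,1}: single k=3 term ⇒ +0.188464;  D = -0.173542-0.073497i
d^2_{-1,1}: k∈[2..3] ⇒ +0.523929 -0.050845 = +0.473085;  D = +0.466201+0.080411i
d^2_{0,1}: k∈[1..2] ⇒ +0.792829 -0.230821 = +0.562008;  D = -0.561030+0.033143i
d^2_{1,1}: k∈[0..1] ⇒ +0.599869 -0.523929 = +0.075940;  D = +0.072794-0.021629i
d^2_{2,1}: single k=0 term ⇒ -0.647342;  D = +0.562219-0.320877i
Y_2^{m'}(θ=1.8214,φ=4.3309) and Σ D·Y over m':
  (-0.1735-0.0735i)·(-0.2620-0.2505i)  (+0.4662+0.0804i)·(+0.0691-0.1723i)  (-0.5610+0.0331i)·(-0.2572+0.0000i)  (+0.0728-0.0216i)·(-0.0691-0.1723i)  (+0.5622-0.3209i)·(-0.2620+0.2505i)
Y_2^1(R⁻¹ n̂) = +0.141742+0.193345i

Re=0.1417 Im=0.1933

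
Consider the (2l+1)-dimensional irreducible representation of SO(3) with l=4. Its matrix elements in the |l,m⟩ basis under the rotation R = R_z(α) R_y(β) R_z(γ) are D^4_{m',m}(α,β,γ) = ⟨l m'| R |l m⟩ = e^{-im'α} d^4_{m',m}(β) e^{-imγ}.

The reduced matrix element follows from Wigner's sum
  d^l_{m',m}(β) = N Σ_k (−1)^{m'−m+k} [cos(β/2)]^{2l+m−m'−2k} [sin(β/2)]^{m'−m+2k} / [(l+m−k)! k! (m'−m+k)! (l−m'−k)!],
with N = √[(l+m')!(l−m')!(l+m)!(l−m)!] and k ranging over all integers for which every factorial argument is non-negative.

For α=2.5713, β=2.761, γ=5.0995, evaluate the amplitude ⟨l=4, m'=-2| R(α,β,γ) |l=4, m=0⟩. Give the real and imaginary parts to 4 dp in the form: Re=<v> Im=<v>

First d^4_{-2,0}(β=2.761), then the phase factors e^{-i(-2)α} and e^{-i(0)γ}:
c=cos(2.761/2)=0.189150, s=sin(2.761/2)=0.981948; N=√[2·720·24·24]=910.735966
The bounds max(0,m−m')=2 and min(l+m,l−m')=4 give 3 terms
  k=2: (−1)^0·910.7360/(96)·0.1891^6·0.9819^2 = +0.000419
  k=3: (−1)^1·910.7360/(36)·0.1891^4·0.9819^4 = -0.030107
  k=4: (−1)^2·910.7360/(96)·0.1891^2·0.9819^6 = +0.304274
d^4_{-2,0}(2.761) = +0.000419 -0.030107 +0.304274 = +0.274586
Phases: e^{-i·(-2)·2.5713}=+0.417063-0.908878i, e^{-i·(0)·5.0995}=+1.000000+0.000000i ⇒ D=+0.114520-0.249565i

Re=0.1145 Im=-0.2496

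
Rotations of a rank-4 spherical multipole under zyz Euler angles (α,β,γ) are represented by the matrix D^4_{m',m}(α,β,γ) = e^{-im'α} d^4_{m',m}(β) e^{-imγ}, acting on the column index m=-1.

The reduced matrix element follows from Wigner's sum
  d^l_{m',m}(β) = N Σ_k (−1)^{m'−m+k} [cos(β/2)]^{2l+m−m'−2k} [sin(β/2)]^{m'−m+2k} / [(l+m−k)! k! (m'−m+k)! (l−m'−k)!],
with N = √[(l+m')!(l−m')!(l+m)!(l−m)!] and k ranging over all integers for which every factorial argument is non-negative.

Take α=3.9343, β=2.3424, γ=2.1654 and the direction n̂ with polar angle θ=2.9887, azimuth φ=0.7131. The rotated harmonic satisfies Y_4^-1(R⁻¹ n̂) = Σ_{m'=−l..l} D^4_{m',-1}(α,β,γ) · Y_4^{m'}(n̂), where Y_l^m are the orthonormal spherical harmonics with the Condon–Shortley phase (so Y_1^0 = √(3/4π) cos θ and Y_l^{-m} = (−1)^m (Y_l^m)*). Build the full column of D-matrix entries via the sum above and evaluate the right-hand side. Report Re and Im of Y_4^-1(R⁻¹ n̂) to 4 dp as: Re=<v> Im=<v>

Need the full column D^4_{m',-1} for m'=−4..4 at α=3.9343, β=2.3424, γ=2.1654.
cos(β/2)=0.389047, sin(β/2)=0.921218
d^4_{-4,-1}: single k=3 term ⇒ +0.052142;  D = +0.030459-0.042321i
d^4_{-3,-1}: k∈[2..3] ⇒ +0.023356 -0.218260 = -0.194904;  D = -0.032757-0.192132i
d^4_{-2,-1}: k∈[1..3] ⇒ +0.005272 -0.147809 +0.552500 = +0.409963;  D = -0.336208-0.234593i
d^4_{-1,-1}: k∈[0..3] ⇒ +0.000525 -0.044139 +0.494968 -0.925077 = -0.473723;  D = -0.465771+0.086434i
d^4_{0,-1}: k∈[0..3] ⇒ -0.005558 +0.186965 -1.048294 +0.979611 = +0.112725;  D = -0.063146+0.093378i
d^4_{1,-1}: k∈[0..3] ⇒ +0.029426 -0.494968 +1.387615 -0.518680 = +0.403393;  D = -0.079392-0.395503i
d^4_{2,-1}: k∈[0..2] ⇒ -0.098539 +0.828749 -0.929341 = -0.199131;  D = -0.166567-0.109126i
d^4_{3,-1}: k∈[0..1] ⇒ +0.218260 -0.734257 = -0.515997;  D = +0.504366-0.108938i
d^4_{4,-1}: single k=0 term ⇒ -0.292355;  D = -0.156622+0.246862i
Y_4^{m'}(θ=2.9887,φ=0.7131) and Σ D·Y over m':
  (+0.0305-0.0423i)·(-0.0002-0.0001i)  (-0.0328-0.1921i)·(+0.0024+0.0037i)  (-0.3362-0.2346i)·(+0.0065-0.0448i)  (-0.4658+0.0864i)·(-0.2067+0.1788i)  (-0.0631+0.0934i)·(+0.7501+0.0000i)  (-0.0794-0.3955i)·(+0.2067+0.1788i)  (-0.1666-0.1091i)·(+0.0065+0.0448i)  (+0.5044-0.1089i)·(-0.0024+0.0037i)  (-0.1566+0.2469i)·(-0.0002+0.0001i)
Y_4^-1(R⁻¹ n̂) = +0.078695-0.120184i

Re=0.0787 Im=-0.1202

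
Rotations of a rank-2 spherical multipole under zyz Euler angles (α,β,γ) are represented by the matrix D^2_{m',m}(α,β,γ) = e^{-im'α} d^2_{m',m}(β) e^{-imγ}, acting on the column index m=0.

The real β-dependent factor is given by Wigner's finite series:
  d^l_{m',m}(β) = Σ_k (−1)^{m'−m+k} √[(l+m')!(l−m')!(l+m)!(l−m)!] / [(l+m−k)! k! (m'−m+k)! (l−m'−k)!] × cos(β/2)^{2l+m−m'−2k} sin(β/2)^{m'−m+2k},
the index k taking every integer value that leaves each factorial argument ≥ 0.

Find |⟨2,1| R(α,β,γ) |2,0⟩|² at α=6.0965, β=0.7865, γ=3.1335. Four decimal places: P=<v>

First d^2_{1,0}(β=0.7865), then the phase factors e^{-i(1)α} and e^{-i(0)γ}:
Half-angle: c=0.923669, s=0.383192. N=√(6·1·2·2)=4.898979
The bounds max(0,m−m')=0 and min(l+m,l−m')=1 give 2 terms
  k=0: (−1)^1·4.8990/(2)·0.9237^3·0.3832^1 = -0.739675
  k=1: (−1)^2·4.8990/(2)·0.9237^1·0.3832^3 = +0.127304
d^2_{1,0}(0.7865) = -0.739675 +0.127304 = -0.612371
|D^2_{1,0}|² = |d^2_{1,0}(β)|² = (-0.612371)² = 0.374998 (the z-rotation phases have unit modulus)

P=0.3750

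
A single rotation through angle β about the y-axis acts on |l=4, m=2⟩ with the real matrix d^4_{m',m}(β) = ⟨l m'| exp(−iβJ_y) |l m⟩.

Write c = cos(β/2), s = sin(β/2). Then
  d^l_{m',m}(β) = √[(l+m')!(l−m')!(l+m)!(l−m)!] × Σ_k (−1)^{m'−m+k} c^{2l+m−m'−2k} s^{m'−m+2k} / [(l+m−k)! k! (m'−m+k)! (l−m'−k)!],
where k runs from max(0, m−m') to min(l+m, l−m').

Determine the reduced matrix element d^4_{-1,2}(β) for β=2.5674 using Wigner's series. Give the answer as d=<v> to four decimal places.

d=0.5286

d^4_{-1,2}(β=2.5674) via Wigner's sum:
Half-angle: c=0.283169, s=0.959070. N=√(6·120·720·2)=1018.233765
The bounds max(0,m−m')=3 and min(l+m,l−m')=5 give 3 terms
  k=3: (−1)^0·1018.2338/(72)·0.2832^5·0.9591^3 = +0.022714
  k=4: (−1)^1·1018.2338/(48)·0.2832^3·0.9591^5 = -0.390835
  k=5: (−1)^2·1018.2338/(240)·0.2832^1·0.9591^7 = +0.896673
d^4_{-1,2}(2.5674) = +0.022714 -0.390835 +0.896673 = +0.528552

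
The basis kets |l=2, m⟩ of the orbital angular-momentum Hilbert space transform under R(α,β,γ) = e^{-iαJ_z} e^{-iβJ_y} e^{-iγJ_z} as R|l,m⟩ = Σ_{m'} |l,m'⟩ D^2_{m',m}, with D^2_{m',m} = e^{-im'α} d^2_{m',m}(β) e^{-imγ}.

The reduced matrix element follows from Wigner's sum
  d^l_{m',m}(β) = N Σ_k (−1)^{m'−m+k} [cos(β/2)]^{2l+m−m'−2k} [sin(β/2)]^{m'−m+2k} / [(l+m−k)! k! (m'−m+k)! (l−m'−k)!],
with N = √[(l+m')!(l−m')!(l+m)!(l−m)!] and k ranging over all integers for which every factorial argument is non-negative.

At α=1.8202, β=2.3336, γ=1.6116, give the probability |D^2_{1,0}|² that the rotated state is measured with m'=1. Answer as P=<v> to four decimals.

D^2_{1,0}(1.8202,2.3336,1.6116) = e^{-i·1·1.8202}·d^2_{1,0}(2.3336)·e^{-i·0·1.6116}. Compute d first:
With c≡cos(β/2)=0.393096 and s≡sin(β/2)=0.919497, N=[6·1·2·2]^{1/2}=4.898979
Admissible k: 0..1 (factorial args all ≥0)
  k=0: (−1)^1·4.8990/(2)·0.3931^3·0.9195^1 = -0.136811
  k=1: (−1)^2·4.8990/(2)·0.3931^1·0.9195^3 = +0.748559
d^2_{1,0}(2.3336) = -0.136811 +0.748559 = +0.611747
|D^2_{1,0}|² = |d^2_{1,0}(β)|² = (+0.611747)² = 0.374235 (the z-rotation phases have unit modulus)

P=0.3742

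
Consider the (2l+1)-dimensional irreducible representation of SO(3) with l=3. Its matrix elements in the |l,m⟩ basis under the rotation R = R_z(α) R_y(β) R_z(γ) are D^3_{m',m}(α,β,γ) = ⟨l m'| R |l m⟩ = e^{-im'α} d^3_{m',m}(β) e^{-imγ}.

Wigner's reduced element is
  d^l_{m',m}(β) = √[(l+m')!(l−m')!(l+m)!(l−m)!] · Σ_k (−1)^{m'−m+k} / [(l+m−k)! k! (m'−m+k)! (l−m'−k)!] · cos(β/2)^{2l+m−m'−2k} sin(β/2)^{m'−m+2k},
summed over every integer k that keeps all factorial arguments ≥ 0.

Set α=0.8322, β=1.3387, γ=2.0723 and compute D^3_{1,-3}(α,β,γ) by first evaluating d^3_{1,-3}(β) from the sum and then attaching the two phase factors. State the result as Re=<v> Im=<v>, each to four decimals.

First d^3_{1,-3}(β=1.3387), then the phase factors e^{-i(1)α} and e^{-i(-3)γ}:
Half-angle: c=0.784225, s=0.620476. N=√(24·2·1·720)=185.903201
The bounds max(0,m−m')=0 and min(l+m,l−m')=0 give 1 term
  k=0: (−1)^4·185.9032/(48)·0.7842^2·0.6205^4 = +0.353043
d^3_{1,-3}(1.3387) = +0.353043
D = (+0.673251-0.739414i)·(+0.353043)·(+0.997804-0.066237i) = +0.219874-0.276216i

Re=0.2199 Im=-0.2762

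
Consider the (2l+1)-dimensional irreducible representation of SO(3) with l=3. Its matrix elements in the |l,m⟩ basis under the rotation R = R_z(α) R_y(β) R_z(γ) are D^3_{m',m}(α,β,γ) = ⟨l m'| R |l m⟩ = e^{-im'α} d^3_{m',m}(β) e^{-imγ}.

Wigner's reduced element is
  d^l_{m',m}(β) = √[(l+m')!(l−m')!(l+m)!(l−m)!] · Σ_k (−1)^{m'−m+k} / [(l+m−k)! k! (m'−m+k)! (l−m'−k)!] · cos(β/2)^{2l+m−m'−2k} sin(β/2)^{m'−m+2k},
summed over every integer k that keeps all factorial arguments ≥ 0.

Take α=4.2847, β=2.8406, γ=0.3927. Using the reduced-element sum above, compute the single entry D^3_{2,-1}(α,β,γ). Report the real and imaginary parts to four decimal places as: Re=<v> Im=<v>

Re=-0.1355 Im=-0.4053

Split into d^3_{2,-1}(β=2.8406) × two z-phases.
c=cos(2.8406/2)=0.149929, s=sin(2.8406/2)=0.988697; N=√[120·1·2·24]=75.894664
k∈{0,1} keeps every argument non-negative
  k=0: (−1)^3·75.8947/(12)·0.1499^3·0.9887^3 = -0.020600
  k=1: (−1)^4·75.8947/(24)·0.1499^1·0.9887^5 = +0.447920
d^3_{2,-1}(2.8406) = -0.020600 +0.447920 = +0.427320
Attach z-rotation phases: D = e^{-i(2)(4.2847)}·(+0.427320)·e^{-i(-1)(0.3927)} = -0.135523-0.405260i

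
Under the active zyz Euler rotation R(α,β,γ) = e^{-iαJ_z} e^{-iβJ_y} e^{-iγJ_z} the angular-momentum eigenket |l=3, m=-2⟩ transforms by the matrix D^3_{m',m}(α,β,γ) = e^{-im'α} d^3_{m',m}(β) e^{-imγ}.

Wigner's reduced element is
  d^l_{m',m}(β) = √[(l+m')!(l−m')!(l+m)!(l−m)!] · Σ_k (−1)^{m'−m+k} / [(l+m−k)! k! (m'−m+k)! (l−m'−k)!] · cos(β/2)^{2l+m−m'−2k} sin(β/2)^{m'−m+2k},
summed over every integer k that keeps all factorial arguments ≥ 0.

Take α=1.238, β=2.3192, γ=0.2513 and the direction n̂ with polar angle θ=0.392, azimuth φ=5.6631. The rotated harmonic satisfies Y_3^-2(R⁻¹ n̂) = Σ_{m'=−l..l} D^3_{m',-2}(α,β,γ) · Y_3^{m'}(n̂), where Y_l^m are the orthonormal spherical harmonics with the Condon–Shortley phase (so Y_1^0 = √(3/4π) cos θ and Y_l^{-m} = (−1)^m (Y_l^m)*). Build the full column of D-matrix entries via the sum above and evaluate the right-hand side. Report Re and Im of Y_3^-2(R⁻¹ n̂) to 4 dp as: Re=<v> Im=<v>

Need the full column D^3_{m',-2} for m'=−3..3 at α=1.238, β=2.3192, γ=0.2513.
cos(β/2)=0.399706, sin(β/2)=0.916643
d^3_{-3,-2}: single k=1 term ⇒ +0.022908;  D = -0.010898-0.020149i
d^3_{-2,-2}: k∈[0..1] ⇒ +0.004078 -0.107234 = -0.103156;  D = +0.101789-0.016739i
d^3_{-1,-2}: k∈[0..1] ⇒ -0.029574 +0.311067 = +0.281493;  D = -0.047569+0.277445i
d^3_{0,-2}: k∈[0..1] ⇒ +0.117469 -0.617794 = -0.500325;  D = -0.438451-0.241009i
d^3_{1,-2}: k∈[0..1] ⇒ -0.311067 +0.817980 = +0.506913;  D = +0.375908-0.340080i
d^3_{2,-2}: k∈[0..1] ⇒ +0.563966 -0.593201 = -0.029235;  D = +0.011455+0.026897i
d^3_{3,-2}: single k=0 term ⇒ -0.633605;  D = +0.632062-0.044194i
Y_3^{m'}(θ=0.392,φ=5.6631) and Σ D·Y over m':
  (-0.0109-0.0201i)·(-0.0066+0.0223i)  (+0.1018-0.0167i)·(+0.0447+0.1304i)  (-0.0476+0.2774i)·(+0.3286+0.2346i)  (-0.4385-0.2410i)·(+0.4381+0.0000i)  (+0.3759-0.3401i)·(-0.3286+0.2346i)  (+0.0115+0.0269i)·(+0.0447-0.1304i)  (+0.6321-0.0442i)·(+0.0066+0.0223i)
Y_3^-2(R⁻¹ n̂) = -0.300066+0.200299i

Re=-0.3001 Im=0.2003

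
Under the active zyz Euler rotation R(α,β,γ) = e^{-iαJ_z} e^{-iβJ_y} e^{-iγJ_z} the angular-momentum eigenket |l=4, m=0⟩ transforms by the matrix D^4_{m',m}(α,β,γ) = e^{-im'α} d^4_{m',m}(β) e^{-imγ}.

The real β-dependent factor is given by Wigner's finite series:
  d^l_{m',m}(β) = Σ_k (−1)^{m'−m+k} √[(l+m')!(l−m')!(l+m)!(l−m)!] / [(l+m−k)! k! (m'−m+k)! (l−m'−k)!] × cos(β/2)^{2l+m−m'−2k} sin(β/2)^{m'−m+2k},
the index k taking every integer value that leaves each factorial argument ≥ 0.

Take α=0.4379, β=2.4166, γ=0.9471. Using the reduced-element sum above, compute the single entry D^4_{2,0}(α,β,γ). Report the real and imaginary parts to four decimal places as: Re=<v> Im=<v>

Re=0.3252 Im=-0.3901

D^4_{2,0}(0.4379,2.4166,0.9471) = e^{-i·2·0.4379}·d^4_{2,0}(2.4166)·e^{-i·0·0.9471}. Compute d first:
c=cos(2.4166/2)=0.354609, s=sin(2.4166/2)=0.935015; N=√[720·2·24·24]=910.735966
Admissible k: 0..2 (factorial args all ≥0)
  k=0: (−1)^2·910.7360/(96)·0.3546^6·0.9350^2 = +0.016491
  k=1: (−1)^3·910.7360/(36)·0.3546^4·0.9350^4 = -0.305749
  k=2: (−1)^4·910.7360/(96)·0.3546^2·0.9350^6 = +0.797135
d^4_{2,0}(2.4166) = +0.016491 -0.305749 +0.797135 = +0.507878
Attach z-rotation phases: D = e^{-i(2)(0.4379)}·(+0.507878)·e^{-i(0)(0.9471)} = +0.325236-0.390079i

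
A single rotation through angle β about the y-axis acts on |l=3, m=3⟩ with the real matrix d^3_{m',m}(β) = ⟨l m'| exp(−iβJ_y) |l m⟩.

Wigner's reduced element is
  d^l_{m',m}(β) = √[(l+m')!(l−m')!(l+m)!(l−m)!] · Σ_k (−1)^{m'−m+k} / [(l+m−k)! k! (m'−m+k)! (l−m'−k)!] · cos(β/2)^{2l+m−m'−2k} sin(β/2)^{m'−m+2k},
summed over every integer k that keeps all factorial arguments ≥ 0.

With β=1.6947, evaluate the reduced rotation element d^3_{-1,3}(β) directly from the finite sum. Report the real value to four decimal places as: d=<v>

d=0.5356

d^3_{-1,3}(β=1.6947) via Wigner's sum:
Half-angle: c=0.661972, s=0.749529. N=√(2·24·720·1)=185.903201
k∈{4} keeps every argument non-negative
  k=4: (−1)^0·185.9032/(48)·0.6620^2·0.7495^4 = +0.535646
d^3_{-1,3}(1.6947) = +0.535646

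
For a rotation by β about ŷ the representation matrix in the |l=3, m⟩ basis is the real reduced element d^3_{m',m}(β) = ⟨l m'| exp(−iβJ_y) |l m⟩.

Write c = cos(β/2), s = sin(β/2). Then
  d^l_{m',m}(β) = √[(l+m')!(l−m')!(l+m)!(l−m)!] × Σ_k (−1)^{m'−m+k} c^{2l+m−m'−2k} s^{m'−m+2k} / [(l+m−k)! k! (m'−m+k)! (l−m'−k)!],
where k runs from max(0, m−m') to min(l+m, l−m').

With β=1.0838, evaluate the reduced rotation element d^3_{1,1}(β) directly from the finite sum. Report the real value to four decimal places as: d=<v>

d=-0.4394

d^3_{1,1}(β=1.0838) via Wigner's sum:
Half-angle: c=0.856730, s=0.515765. N=√(24·2·24·2)=48.000000
k: max(0,(1)−(1))=0 … min(3+(1),3−(1))=2
  k=0: (−1)^0·48.0000/(48)·0.8567^6·0.5158^0 = +0.395426
  k=1: (−1)^1·48.0000/(6)·0.8567^4·0.5158^2 = -1.146488
  k=2: (−1)^2·48.0000/(8)·0.8567^2·0.5158^4 = +0.311635
d^3_{1,1}(1.0838) = +0.395426 -1.146488 +0.311635 = -0.439428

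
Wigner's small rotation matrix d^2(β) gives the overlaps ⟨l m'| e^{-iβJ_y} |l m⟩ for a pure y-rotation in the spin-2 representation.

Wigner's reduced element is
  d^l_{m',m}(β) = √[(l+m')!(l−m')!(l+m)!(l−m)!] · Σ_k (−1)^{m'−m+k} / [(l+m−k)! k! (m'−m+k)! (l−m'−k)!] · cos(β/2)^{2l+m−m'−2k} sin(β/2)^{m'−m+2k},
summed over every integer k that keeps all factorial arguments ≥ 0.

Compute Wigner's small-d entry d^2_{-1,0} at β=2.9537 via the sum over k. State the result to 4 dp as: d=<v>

d^2_{-1,0}(β=2.9537) via Wigner's sum:
Half-angle: c=0.093808, s=0.995590. N=√(1·6·2·2)=4.898979
The bounds max(0,m−m')=1 and min(l+m,l−m')=2 give 2 terms
  k=1: (−1)^0·4.8990/(2)·0.0938^3·0.9956^1 = +0.002013
  k=2: (−1)^1·4.8990/(2)·0.0938^1·0.9956^3 = -0.226756
d^2_{-1,0}(2.9537) = +0.002013 -0.226756 = -0.224743

d=-0.2247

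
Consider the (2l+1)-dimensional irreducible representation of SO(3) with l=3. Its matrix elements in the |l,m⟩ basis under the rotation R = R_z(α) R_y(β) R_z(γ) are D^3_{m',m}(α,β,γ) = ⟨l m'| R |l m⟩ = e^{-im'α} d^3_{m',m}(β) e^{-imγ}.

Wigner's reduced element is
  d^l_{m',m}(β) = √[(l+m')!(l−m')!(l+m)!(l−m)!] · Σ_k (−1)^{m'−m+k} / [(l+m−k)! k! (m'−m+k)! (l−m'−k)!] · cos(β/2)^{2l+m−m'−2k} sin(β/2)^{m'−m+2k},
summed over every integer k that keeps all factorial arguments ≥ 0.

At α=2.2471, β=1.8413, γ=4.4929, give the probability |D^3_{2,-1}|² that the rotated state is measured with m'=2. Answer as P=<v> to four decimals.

First d^3_{2,-1}(β=1.8413), then the phase factors e^{-i(2)α} and e^{-i(-1)γ}:
With c≡cos(β/2)=0.605303 and s≡sin(β/2)=0.795995, N=[120·1·2·24]^{1/2}=75.894664
k: max(0,(-1)−(2))=0 … min(3+(-1),3−(2))=1
  k=0: (−1)^3·75.8947/(12)·0.6053^3·0.7960^3 = -0.707424
  k=1: (−1)^4·75.8947/(24)·0.6053^1·0.7960^5 = +0.611681
d^3_{2,-1}(1.8413) = -0.707424 +0.611681 = -0.095743
|D^3_{2,-1}|² = |d^3_{2,-1}(β)|² = (-0.095743)² = 0.009167 (the z-rotation phases have unit modulus)

P=0.0092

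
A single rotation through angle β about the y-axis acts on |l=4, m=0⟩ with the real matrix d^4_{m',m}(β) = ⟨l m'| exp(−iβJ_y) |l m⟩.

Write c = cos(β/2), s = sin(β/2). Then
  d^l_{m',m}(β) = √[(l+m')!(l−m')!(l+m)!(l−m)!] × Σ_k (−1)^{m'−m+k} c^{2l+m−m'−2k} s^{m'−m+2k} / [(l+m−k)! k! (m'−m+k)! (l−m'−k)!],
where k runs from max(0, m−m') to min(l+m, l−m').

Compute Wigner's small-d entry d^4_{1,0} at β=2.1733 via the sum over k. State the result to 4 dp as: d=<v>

d^4_{1,0}(β=2.1733) via Wigner's sum:
Half-angle: c=0.465453, s=0.885073. N=√(120·6·24·24)=643.987578
The bounds max(0,m−m')=0 and min(l+m,l−m')=3 give 4 terms
  k=0: (−1)^1·643.9876/(144)·0.4655^7·0.8851^1 = -0.018734
  k=1: (−1)^2·643.9876/(24)·0.4655^5·0.8851^3 = +0.406426
  k=2: (−1)^3·643.9876/(24)·0.4655^3·0.8851^5 = -1.469563
  k=3: (−1)^4·643.9876/(144)·0.4655^1·0.8851^7 = +0.885611
d^4_{1,0}(2.1733) = -0.018734 +0.406426 -1.469563 +0.885611 = -0.196259

d=-0.1963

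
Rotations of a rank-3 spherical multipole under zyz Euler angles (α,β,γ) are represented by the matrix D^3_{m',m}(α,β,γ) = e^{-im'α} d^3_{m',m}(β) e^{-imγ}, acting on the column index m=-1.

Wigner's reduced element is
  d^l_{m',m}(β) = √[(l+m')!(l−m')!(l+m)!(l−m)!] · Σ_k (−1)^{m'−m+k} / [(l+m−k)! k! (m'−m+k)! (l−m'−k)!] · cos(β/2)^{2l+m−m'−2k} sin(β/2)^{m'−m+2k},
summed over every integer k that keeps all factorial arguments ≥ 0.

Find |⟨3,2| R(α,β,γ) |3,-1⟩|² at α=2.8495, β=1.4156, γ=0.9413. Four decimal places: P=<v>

D^3_{2,-1}(2.8495,1.4156,0.9413) = e^{-i·2·2.8495}·d^3_{2,-1}(1.4156)·e^{-i·-1·0.9413}. Compute d first:
c=cos(1.4156/2)=0.759794, s=sin(1.4156/2)=0.650164; N=√[120·1·2·24]=75.894664
Admissible k: 0..1 (factorial args all ≥0)
  k=0: (−1)^3·75.8947/(12)·0.7598^3·0.6502^3 = -0.762406
  k=1: (−1)^4·75.8947/(24)·0.7598^1·0.6502^5 = +0.279132
d^3_{2,-1}(1.4156) = -0.762406 +0.279132 = -0.483273
|D^3_{2,-1}|² = |d^3_{2,-1}(β)|² = (-0.483273)² = 0.233553 (the z-rotation phases have unit modulus)

P=0.2336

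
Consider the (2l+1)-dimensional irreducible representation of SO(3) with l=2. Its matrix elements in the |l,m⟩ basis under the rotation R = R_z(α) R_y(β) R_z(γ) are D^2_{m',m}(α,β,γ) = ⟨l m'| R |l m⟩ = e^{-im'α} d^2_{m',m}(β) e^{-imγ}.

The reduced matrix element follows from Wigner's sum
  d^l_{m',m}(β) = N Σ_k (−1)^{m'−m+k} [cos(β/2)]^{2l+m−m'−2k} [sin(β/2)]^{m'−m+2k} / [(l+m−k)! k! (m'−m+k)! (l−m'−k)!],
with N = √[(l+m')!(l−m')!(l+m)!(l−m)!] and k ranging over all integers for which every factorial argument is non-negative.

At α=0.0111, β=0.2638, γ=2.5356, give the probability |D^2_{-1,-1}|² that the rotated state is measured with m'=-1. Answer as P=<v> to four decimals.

First d^2_{-1,-1}(β=0.2638), then the phase factors e^{-i(-1)α} and e^{-i(-1)γ}:
c=cos(0.2638/2)=0.991314, s=sin(0.2638/2)=0.131518; N=√[1·6·1·6]=6.000000
k: max(0,(-1)−(-1))=0 … min(2+(-1),2−(-1))=1
  k=0: (−1)^0·6.0000/(6)·0.9913^4·0.1315^0 = +0.965705
  k=1: (−1)^1·6.0000/(2)·0.9913^2·0.1315^2 = -0.050993
d^2_{-1,-1}(0.2638) = +0.965705 -0.050993 = +0.914712
|D^2_{-1,-1}|² = |d^2_{-1,-1}(β)|² = (+0.914712)² = 0.836698 (the z-rotation phases have unit modulus)

P=0.8367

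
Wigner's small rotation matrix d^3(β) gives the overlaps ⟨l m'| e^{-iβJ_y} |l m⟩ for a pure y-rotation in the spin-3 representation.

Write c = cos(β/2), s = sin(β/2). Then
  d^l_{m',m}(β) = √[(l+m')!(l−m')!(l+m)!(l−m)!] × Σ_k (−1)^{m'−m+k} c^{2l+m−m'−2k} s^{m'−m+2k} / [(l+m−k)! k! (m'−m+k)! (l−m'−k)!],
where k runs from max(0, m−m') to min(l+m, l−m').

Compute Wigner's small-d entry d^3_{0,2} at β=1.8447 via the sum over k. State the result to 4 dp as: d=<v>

d^3_{0,2}(β=1.8447) via Wigner's sum:
c=cos(1.8447/2)=0.603949, s=sin(1.8447/2)=0.797023; N=√[6·6·120·1]=65.726707
Admissible k: 2..3 (factorial args all ≥0)
  k=2: (−1)^0·65.7267/(12)·0.6039^4·0.7970^2 = +0.462917
  k=3: (−1)^1·65.7267/(12)·0.6039^2·0.7970^4 = -0.806203
d^3_{0,2}(1.8447) = +0.462917 -0.806203 = -0.343286

d=-0.3433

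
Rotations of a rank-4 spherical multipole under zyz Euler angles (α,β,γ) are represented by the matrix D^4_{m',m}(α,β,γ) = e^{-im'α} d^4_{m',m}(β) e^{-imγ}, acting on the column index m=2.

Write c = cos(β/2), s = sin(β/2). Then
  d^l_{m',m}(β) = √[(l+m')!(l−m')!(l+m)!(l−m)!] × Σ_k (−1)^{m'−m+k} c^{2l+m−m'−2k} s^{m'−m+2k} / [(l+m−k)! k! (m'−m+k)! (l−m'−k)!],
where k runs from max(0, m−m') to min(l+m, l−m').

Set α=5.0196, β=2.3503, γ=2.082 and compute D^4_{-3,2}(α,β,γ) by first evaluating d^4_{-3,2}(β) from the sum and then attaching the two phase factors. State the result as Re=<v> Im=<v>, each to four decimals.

Re=0.0394 Im=0.3895

Split into d^4_{-3,2}(β=2.3503) × two z-phases.
Half-angle: c=0.385405, s=0.922748. N=√(1·5040·720·2)=2693.993318
k: max(0,(2)−(-3))=5 … min(4+(2),4−(-3))=6
  k=5: (−1)^0·2693.9933/(240)·0.3854^3·0.9227^5 = +0.429884
  k=6: (−1)^1·2693.9933/(720)·0.3854^1·0.9227^7 = -0.821413
d^4_{-3,2}(2.3503) = +0.429884 -0.821413 = -0.391529
D = (-0.796590+0.604520i)·(-0.391529)·(-0.521313+0.853365i) = +0.039389+0.389543i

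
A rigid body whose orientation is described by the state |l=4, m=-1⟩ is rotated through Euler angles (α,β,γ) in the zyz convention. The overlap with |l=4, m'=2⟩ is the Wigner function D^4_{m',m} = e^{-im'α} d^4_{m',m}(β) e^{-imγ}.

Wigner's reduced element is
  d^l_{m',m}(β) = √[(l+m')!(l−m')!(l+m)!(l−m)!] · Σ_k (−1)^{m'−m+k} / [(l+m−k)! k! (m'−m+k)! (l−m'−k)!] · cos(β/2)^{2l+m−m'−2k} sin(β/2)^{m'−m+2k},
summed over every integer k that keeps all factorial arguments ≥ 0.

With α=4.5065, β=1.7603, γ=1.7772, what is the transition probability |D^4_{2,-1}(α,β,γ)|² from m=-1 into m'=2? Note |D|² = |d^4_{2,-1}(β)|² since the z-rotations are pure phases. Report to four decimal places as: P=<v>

P=0.1413

D^4_{2,-1}(4.5065,1.7603,1.7772) = e^{-i·2·4.5065}·d^4_{2,-1}(1.7603)·e^{-i·-1·1.7772}. Compute d first:
With c≡cos(β/2)=0.637036 and s≡sin(β/2)=0.770834, N=[720·2·6·120]^{1/2}=1018.233765
The bounds max(0,m−m')=0 and min(l+m,l−m')=2 give 3 terms
  k=0: (−1)^3·1018.2338/(72)·0.6370^5·0.7708^3 = -0.679542
  k=1: (−1)^4·1018.2338/(48)·0.6370^3·0.7708^5 = +1.492460
  k=2: (−1)^5·1018.2338/(240)·0.6370^1·0.7708^7 = -0.437047
d^4_{2,-1}(1.7603) = -0.679542 +1.492460 -0.437047 = +0.375871
|D^4_{2,-1}|² = |d^4_{2,-1}(β)|² = (+0.375871)² = 0.141279 (the z-rotation phases have unit modulus)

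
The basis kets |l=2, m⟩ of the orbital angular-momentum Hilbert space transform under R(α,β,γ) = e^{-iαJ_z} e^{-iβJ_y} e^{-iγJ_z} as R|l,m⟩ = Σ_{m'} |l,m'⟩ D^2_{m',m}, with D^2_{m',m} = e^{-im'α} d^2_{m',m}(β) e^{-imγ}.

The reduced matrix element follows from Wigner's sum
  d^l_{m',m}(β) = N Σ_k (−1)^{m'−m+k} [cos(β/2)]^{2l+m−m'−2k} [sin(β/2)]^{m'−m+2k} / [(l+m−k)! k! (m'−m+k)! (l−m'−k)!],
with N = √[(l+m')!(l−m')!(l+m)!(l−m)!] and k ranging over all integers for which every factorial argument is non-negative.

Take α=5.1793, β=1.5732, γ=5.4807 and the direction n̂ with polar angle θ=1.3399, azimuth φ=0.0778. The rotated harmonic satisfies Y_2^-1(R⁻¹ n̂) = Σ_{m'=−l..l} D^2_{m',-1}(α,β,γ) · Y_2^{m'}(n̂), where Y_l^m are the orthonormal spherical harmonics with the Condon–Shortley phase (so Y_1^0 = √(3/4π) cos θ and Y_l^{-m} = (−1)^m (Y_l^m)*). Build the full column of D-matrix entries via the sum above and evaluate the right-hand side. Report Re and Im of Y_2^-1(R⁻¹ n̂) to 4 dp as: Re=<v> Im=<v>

Need the full column D^2_{m',-1} for m'=−2..2 at α=5.1793, β=1.5732, γ=5.4807.
cos(β/2)=0.706256, sin(β/2)=0.707956
d^2_{-2,-1}: single k=1 term ⇒ +0.498797;  D = -0.494501-0.065322i
d^2_{-1,-1}: k∈[0..1] ⇒ +0.248800 -0.749996 = -0.501196;  D = +0.165050+0.473240i
d^2_{0,-1}: k∈[0..1] ⇒ -0.610899 +0.613843 = +0.002944;  D = +0.002046-0.002117i
d^2_{1,-1}: k∈[0..1] ⇒ +0.749996 -0.251203 = +0.498792;  D = +0.476308+0.148070i
d^2_{2,-1}: single k=0 term ⇒ -0.501200;  D = -0.082576-0.494351i
Y_2^{m'}(θ=1.3399,φ=0.0778) and Σ D·Y over m':
  (-0.4945-0.0653i)·(+0.3616-0.0567i)  (+0.1650+0.4732i)·(+0.1716-0.0134i)  (+0.0020-0.0021i)·(-0.2658+0.0000i)  (+0.4763+0.1481i)·(-0.1716-0.0134i)  (-0.0826-0.4944i)·(+0.3616+0.0567i)
Y_2^-1(R⁻¹ n̂) = -0.229986-0.131245i

Re=-0.2300 Im=-0.1312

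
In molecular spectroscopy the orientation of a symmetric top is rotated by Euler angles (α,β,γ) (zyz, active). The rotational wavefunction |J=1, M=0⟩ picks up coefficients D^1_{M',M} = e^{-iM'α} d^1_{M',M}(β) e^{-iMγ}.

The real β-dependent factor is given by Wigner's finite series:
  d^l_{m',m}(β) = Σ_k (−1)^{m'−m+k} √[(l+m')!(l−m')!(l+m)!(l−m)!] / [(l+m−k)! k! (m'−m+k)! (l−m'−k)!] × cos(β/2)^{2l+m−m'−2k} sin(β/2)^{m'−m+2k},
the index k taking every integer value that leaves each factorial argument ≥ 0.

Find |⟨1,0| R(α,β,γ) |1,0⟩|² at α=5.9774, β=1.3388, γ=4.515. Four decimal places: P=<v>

P=0.0529

Split into d^1_{0,0}(β=1.3388) × two z-phases.
Half-angle: c=0.784194, s=0.620516. N=√(1·1·1·1)=1.000000
k: max(0,(0)−(0))=0 … min(1+(0),1−(0))=1
  k=0: (−1)^0·1.0000/(1)·0.7842^2·0.6205^0 = +0.614960
  k=1: (−1)^1·1.0000/(1)·0.7842^0·0.6205^2 = -0.385040
d^1_{0,0}(1.3388) = +0.614960 -0.385040 = +0.229921
|D^1_{0,0}|² = |d^1_{0,0}(β)|² = (+0.229921)² = 0.052864 (the z-rotation phases have unit modulus)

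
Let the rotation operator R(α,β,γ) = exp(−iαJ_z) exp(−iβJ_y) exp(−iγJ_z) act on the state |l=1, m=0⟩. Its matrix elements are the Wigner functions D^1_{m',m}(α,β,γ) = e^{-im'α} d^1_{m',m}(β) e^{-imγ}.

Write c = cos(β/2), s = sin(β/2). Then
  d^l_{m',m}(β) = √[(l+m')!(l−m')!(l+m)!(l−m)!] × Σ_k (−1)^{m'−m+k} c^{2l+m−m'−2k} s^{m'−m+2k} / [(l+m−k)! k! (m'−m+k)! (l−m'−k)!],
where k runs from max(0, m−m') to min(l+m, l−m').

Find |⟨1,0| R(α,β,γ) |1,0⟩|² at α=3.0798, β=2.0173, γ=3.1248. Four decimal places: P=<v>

P=0.1865

Split into d^1_{0,0}(β=2.0173) × two z-phases.
With c≡cos(β/2)=0.533003 and s≡sin(β/2)=0.846113, N=[1·1·1·1]^{1/2}=1.000000
The bounds max(0,m−m')=0 and min(l+m,l−m')=1 give 2 terms
  k=0: (−1)^0·1.0000/(1)·0.5330^2·0.8461^0 = +0.284093
  k=1: (−1)^1·1.0000/(1)·0.5330^0·0.8461^2 = -0.715907
d^1_{0,0}(2.0173) = +0.284093 -0.715907 = -0.431815
|D^1_{0,0}|² = |d^1_{0,0}(β)|² = (-0.431815)² = 0.186464 (the z-rotation phases have unit modulus)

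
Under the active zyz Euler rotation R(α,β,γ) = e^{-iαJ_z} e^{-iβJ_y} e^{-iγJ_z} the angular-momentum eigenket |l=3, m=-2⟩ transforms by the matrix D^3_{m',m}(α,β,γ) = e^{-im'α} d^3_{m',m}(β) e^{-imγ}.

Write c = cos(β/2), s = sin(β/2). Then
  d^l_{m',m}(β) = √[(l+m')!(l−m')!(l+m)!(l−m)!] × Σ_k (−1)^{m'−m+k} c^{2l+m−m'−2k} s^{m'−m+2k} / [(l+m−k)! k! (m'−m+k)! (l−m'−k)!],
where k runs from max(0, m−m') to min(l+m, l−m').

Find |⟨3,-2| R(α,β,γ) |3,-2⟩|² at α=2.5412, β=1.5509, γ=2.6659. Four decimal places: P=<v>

Split into d^3_{-2,-2}(β=1.5509) × two z-phases.
Half-angle: c=0.714106, s=0.700037. N=√(1·120·1·120)=120.000000
Admissible k: 0..1 (factorial args all ≥0)
  k=0: (−1)^0·120.0000/(120)·0.7141^6·0.7000^0 = +0.132610
  k=1: (−1)^1·120.0000/(24)·0.7141^4·0.7000^2 = -0.637182
d^3_{-2,-2}(1.5509) = +0.132610 -0.637182 = -0.504572
|D^3_{-2,-2}|² = |d^3_{-2,-2}(β)|² = (-0.504572)² = 0.254593 (the z-rotation phases have unit modulus)

P=0.2546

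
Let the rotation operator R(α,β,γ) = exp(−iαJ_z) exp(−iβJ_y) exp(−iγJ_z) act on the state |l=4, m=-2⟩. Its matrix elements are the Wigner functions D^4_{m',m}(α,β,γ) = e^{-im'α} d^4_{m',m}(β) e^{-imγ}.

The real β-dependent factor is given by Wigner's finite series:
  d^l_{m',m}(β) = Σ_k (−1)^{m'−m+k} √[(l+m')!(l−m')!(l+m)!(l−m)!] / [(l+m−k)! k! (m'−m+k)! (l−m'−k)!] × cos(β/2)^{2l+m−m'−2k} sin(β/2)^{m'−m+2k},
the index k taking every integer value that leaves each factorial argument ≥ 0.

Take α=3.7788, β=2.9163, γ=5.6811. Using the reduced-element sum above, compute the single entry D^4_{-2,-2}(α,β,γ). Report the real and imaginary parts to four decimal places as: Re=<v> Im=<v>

Re=0.0023 Im=0.0002

First d^4_{-2,-2}(β=2.9163), then the phase factors e^{-i(-2)α} and e^{-i(-2)γ}:
c=cos(2.9163/2)=0.112408, s=sin(2.9163/2)=0.993662; N=√[2·720·2·720]=1440.000000
k: max(0,(-2)−(-2))=0 … min(4+(-2),4−(-2))=2
  k=0: (−1)^0·1440.0000/(1440)·0.1124^8·0.9937^0 = +0.000000
  k=1: (−1)^1·1440.0000/(120)·0.1124^6·0.9937^2 = -0.000024
  k=2: (−1)^2·1440.0000/(96)·0.1124^4·0.9937^4 = +0.002335
d^4_{-2,-2}(2.9163) = +0.000000 -0.000024 +0.002335 = +0.002311
Phases: e^{-i·(-2)·3.7788}=+0.292062+0.956400i, e^{-i·(-2)·5.6811}=+0.358467-0.933542i ⇒ D=+0.002305+0.000162i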